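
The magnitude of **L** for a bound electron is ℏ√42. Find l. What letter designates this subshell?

l = 6 (i orbital)

|L| = ℏ√(l(l+1)), so l(l+1) = 42.
The positive root is l = 6.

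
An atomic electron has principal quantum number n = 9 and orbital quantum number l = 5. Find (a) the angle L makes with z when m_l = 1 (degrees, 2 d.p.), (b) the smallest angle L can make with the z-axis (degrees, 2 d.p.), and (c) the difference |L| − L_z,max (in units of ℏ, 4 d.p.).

θ(m_l=1) ≈ 79.48°; θ_min ≈ 24.09°; |L|−L_z,max ≈ 0.4772ℏ

For m_l = 1: cos θ = 1/√30, θ ≈ 79.48°.
cos θ_min = 5/√30, so θ_min ≈ 24.09°.
|L| − L_z,max = (√30 − 5)ℏ ≈ 0.4772ℏ.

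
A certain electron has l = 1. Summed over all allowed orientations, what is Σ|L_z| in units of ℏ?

Σ|L_z| = 2 ℏ

m_l ∈ {-1, 0, 1}.
Σ|m_l| = 2(1+2+…+1) = 2.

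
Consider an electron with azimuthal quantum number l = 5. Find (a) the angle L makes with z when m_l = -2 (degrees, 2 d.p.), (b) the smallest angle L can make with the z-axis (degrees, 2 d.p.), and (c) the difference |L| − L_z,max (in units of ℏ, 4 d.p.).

θ(m_l=-2) ≈ 111.42°; θ_min ≈ 24.09°; |L|−L_z,max ≈ 0.4772ℏ

For m_l = -2: cos θ = -2/√30, θ ≈ 111.42°.
cos θ_min = 5/√30, so θ_min ≈ 24.09°.
|L| − L_z,max = (√30 − 5)ℏ ≈ 0.4772ℏ.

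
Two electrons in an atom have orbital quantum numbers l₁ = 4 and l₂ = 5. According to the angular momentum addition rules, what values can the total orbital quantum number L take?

Angular momentum addition gives L = |l₁ − l₂|, …, l₁ + l₂.
Allowed values: L = 1, 2, 3, 4, 5, 6, 7, 8, 9.

L = 1, 2, 3, 4, 5, 6, 7, 8, 9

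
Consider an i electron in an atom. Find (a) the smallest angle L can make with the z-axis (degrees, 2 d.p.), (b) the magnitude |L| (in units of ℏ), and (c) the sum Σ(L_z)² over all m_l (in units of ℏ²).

An i state has l = 6.
cos θ_min = 6/√42, so θ_min ≈ 22.21°.
|L| = ℏ√(6·7) = √42 ℏ ≈ 6.481ℏ.
Σ m_l² = 182, so Σ(L_z)² = 182 ℏ².

θ_min ≈ 22.21°; |L| = √42 ℏ ≈ 6.481ℏ; Σ(L_z)² = 182 ℏ²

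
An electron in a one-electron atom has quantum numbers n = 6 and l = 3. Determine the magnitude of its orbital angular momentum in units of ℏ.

|L| = ℏ√(l(l+1)) = ℏ√(3·4) = 2√3 ℏ

|L| = 2√3 ℏ ≈ 3.464ℏ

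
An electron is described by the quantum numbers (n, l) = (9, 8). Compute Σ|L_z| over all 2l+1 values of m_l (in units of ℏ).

m_l runs from −8 to 8, i.e. {-8, -7, -6, -5, -4, -3, -2, -1, 0, 1, 2, 3, 4, 5, 6, 7, 8}.
Σ|m_l| = 2(1+2+…+8) = 72.

Σ|L_z| = 72 ℏ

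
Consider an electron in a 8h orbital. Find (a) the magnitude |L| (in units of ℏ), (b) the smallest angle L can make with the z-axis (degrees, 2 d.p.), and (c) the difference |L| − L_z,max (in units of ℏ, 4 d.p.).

|L| = √30 ℏ ≈ 5.477ℏ; θ_min ≈ 24.09°; |L|−L_z,max ≈ 0.4772ℏ

8h means n = 8, l = 5.
|L| = ℏ√(5·6) = √30 ℏ ≈ 5.477ℏ.
cos θ_min = 5/√30, so θ_min ≈ 24.09°.
|L| − L_z,max = (√30 − 5)ℏ ≈ 0.4772ℏ.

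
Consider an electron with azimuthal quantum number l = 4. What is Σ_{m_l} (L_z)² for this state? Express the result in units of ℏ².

m_l runs from −4 to 4, i.e. {-4, -3, -2, -1, 0, 1, 2, 3, 4}.
Σ m_l² = l(l+1)(2l+1)/3 = 4·5·9/3 = 60.

Σ(L_z)² = 60 ℏ²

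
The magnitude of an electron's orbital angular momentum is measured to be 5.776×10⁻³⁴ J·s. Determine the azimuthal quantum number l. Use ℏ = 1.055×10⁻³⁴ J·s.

|L|/ℏ = (5.776×10⁻³⁴)/(1.055×10⁻³⁴) ≈ 5.475.
l(l+1) ≈ 5.475² ≈ 29.97, so l = 5.

l = 5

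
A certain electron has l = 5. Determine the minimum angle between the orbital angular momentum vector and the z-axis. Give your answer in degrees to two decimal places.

θ_min ≈ 24.09°

|L| = √(l(l+1)) ℏ = √30 ℏ.
The smallest angle corresponds to the largest L_z, i.e. m_l = l = 5, giving L_z = 5ℏ.
cos θ_min = 5/√30, so θ_min ≈ 24.09°.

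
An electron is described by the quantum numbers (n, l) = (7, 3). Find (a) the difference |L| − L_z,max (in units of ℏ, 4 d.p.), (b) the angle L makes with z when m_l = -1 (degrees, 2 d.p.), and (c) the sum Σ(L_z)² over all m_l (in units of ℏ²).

|L|−L_z,max ≈ 0.4641ℏ; θ(m_l=-1) ≈ 106.78°; Σ(L_z)² = 28 ℏ²

|L| − L_z,max = (2√3 − 3)ℏ ≈ 0.4641ℏ.
For m_l = -1: cos θ = -1/√12, θ ≈ 106.78°.
Σ m_l² = 28, so Σ(L_z)² = 28 ℏ².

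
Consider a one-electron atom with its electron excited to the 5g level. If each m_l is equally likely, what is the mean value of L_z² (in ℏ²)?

The 5g level has l = 4.
m_l ∈ {-4, -3, -2, -1, 0, 1, 2, 3, 4}.
Average of L_z² over 9 states: 60/9 ℏ² = 6.667 ℏ².

⟨L_z²⟩ = 6.667 ℏ²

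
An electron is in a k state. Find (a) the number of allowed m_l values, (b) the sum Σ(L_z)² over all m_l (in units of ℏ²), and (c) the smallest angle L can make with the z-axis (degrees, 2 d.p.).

A k state has l = 7.
There are 2l+1 = 15 values of m_l.
Σ m_l² = 280, so Σ(L_z)² = 280 ℏ².
cos θ_min = 7/√56, so θ_min ≈ 20.70°.

15 values; Σ(L_z)² = 280 ℏ²; θ_min ≈ 20.70°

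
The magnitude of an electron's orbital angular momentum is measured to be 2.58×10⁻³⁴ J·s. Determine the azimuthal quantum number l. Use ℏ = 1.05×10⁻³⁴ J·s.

In units of ℏ, |L| ≈ 2.457.
(|L|/ℏ)² = l(l+1) ≈ 6.04 ⇒ l = 2.

l = 2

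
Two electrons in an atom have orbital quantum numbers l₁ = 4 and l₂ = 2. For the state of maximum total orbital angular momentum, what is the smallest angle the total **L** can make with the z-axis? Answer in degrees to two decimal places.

The total orbital quantum number L ranges from |l₁ − l₂| to l₁ + l₂ in integer steps.
Allowed values: L = 2, 3, 4, 5, 6.
The maximum is L = 6, with |L_tot| = ℏ√(6·7) = √42 ℏ.
The minimum angle with z is arccos(6/√42) ≈ 22.21°.

θ_min ≈ 22.21°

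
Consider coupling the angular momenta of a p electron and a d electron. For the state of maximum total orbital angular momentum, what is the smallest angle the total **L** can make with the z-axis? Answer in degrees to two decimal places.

θ_min ≈ 30.00°

By the triangle rule, |l₁ − l₂| ≤ L ≤ l₁ + l₂.
So L can be 1, 2, 3.
The maximum is L = 3, with |L_tot| = ℏ√(3·4) = 2√3 ℏ.
The minimum angle with z is arccos(3/√12) ≈ 30.00°.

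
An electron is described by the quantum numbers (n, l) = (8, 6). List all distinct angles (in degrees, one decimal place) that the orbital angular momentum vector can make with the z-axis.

|L|² = l(l+1)ℏ² = 42ℏ², so |L| = √42 ℏ.
cos θ = m_l/√42 for each m_l ∈ {-6, -5, -4, -3, -2, -1, 0, 1, 2, 3, 4, 5, 6}.

θ ∈ {22.2°, 39.5°, 51.9°, 62.4°, 72.0°, 81.1°, 90.0°, 98.9°, 108.0°, 117.6°, 128.1°, 140.5°, 157.8°}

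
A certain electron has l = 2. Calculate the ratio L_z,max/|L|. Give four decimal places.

|L| = √6 ℏ ≈ 2.4495ℏ, while L_z,max = lℏ = 2ℏ.
L_z,max/|L| = 2/√6 = 0.8165.

L_z,max/|L| = 0.8165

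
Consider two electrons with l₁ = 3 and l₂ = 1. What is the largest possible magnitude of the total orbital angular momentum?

By the triangle rule, |l₁ − l₂| ≤ L ≤ l₁ + l₂.
So L can be 2, 3, 4.
The largest magnitude corresponds to L = 4: |L_tot| = ℏ√(4·5) = 2√5 ℏ.

|L_tot|_max = 2√5 ℏ ≈ 4.472ℏ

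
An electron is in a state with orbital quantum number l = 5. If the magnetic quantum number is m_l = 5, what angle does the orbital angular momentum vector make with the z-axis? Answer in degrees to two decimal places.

θ ≈ 24.09°

|L|² = l(l+1)ℏ² = 30ℏ², so |L| = √30 ℏ.
L_z = m_l ℏ = 5ℏ.
cos θ = L_z/|L| = 5/√30, so θ ≈ 24.09°.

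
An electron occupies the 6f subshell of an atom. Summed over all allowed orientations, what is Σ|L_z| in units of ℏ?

6f means n = 6, l = 3.
m_l runs from −3 to 3, i.e. {-3, -2, -1, 0, 1, 2, 3}.
Σ|m_l| = l(l+1) = 12.

Σ|L_z| = 12 ℏ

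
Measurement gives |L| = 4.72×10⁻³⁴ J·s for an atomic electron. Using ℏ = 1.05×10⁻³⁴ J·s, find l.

Dividing by ℏ: |L|/ℏ ≈ 4.495.
Set l(l+1) = 20.21; the integer solution is l = 4.

l = 4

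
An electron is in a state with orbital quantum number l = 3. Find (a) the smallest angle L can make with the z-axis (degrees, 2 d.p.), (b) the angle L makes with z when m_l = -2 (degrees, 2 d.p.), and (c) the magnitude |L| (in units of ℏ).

cos θ_min = 3/√12, so θ_min ≈ 30.00°.
For m_l = -2: cos θ = -2/√12, θ ≈ 125.26°.
|L| = ℏ√(3·4) = 2√3 ℏ ≈ 3.464ℏ.

θ_min ≈ 30.00°; θ(m_l=-2) ≈ 125.26°; |L| = 2√3 ℏ ≈ 3.464ℏ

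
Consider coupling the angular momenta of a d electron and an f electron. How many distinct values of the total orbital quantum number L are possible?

5

The total orbital quantum number L ranges from |l₁ − l₂| to l₁ + l₂ in integer steps.
So L can be 1, 2, 3, 4, 5.
That is 5 values.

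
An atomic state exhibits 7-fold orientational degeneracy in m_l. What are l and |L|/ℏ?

l = 3, |L| = 2√3 ℏ ≈ 3.464ℏ

Since there are 2l+1 = 7 values of m_l, l = 3.
|L| = ℏ√(l(l+1)) = ℏ√(3·4) = 2√3 ℏ.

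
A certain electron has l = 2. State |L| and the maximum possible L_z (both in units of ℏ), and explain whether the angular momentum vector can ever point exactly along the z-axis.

|L| = √6 ℏ ≈ 2.4495ℏ, while L_z,max = lℏ = 2ℏ.
Since |L| > L_z,max, the vector can never point exactly along z; the closest it comes is θ_min = arccos(2/√6) ≈ 35.3°.

No: L_z,max = 2ℏ < |L| = √6 ℏ ≈ 2.449ℏ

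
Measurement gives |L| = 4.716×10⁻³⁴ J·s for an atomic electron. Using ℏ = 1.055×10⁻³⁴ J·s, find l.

l = 4

In units of ℏ, |L| ≈ 4.470.
l(l+1) ≈ 4.470² ≈ 19.98, so l = 4.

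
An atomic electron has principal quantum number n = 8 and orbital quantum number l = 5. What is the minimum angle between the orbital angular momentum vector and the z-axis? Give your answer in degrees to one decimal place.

|L|² = l(l+1)ℏ² = 30ℏ², so |L| = √30 ℏ.
The smallest angle corresponds to the largest L_z, i.e. m_l = l = 5, giving L_z = 5ℏ.
cos θ_min = 5/√30, so θ_min ≈ 24.1°.

θ_min ≈ 24.1°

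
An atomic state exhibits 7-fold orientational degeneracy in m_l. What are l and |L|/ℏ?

2l + 1 = 7 ⇒ l = 3.
|L| = ℏ√(l(l+1)) = ℏ√(3·4) = 2√3 ℏ.

l = 3, |L| = 2√3 ℏ ≈ 3.464ℏ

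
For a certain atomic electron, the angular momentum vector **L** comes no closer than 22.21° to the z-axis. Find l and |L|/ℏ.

cos θ_min = l/√(l(l+1)) = √(l/(l+1)), so l/(l+1) = cos²(22.21°) = 0.8571.
l = cos²θ/sin²θ ≈ 6.
Then |L| = ℏ√(6·7) = √42 ℏ.

l = 6, |L| = √42 ℏ ≈ 6.481ℏ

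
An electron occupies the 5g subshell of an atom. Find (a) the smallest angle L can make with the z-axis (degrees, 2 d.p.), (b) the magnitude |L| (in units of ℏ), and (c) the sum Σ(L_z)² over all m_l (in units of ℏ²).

θ_min ≈ 26.57°; |L| = 2√5 ℏ ≈ 4.472ℏ; Σ(L_z)² = 60 ℏ²

For 5g, l = 4.
cos θ_min = 4/√20, so θ_min ≈ 26.57°.
|L| = ℏ√(4·5) = 2√5 ℏ ≈ 4.472ℏ.
Σ m_l² = 60, so Σ(L_z)² = 60 ℏ².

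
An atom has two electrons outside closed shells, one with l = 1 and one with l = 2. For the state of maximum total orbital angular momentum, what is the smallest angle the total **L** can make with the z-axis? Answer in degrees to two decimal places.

L runs from |1 − 2| = 1 to 1 + 2 = 3.
Allowed values: L = 1, 2, 3.
The maximum is L = 3, with |L_tot| = ℏ√(3·4) = 2√3 ℏ.
The minimum angle with z is arccos(3/√12) ≈ 30.00°.

θ_min ≈ 30.00°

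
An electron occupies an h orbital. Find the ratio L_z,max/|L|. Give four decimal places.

For an h orbital, l = 5.
|L| = √30 ℏ ≈ 5.4772ℏ, while L_z,max = lℏ = 5ℏ.
L_z,max/|L| = 5/√30 = 0.9129.

L_z,max/|L| = 0.9129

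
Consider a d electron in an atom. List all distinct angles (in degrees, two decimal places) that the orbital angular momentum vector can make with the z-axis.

A d state has l = 2.
|L| = ℏ√(l(l+1)) = √6 ℏ.
cos θ = m_l/√6 for each m_l ∈ {-2, -1, 0, 1, 2}.

θ ∈ {35.26°, 65.91°, 90.00°, 114.09°, 144.74°}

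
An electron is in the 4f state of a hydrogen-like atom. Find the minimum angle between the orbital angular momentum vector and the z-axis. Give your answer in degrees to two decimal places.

For 4f, l = 3.
|L| = √(l(l+1)) ℏ = 2√3 ℏ.
The smallest angle corresponds to the largest L_z, i.e. m_l = l = 3, giving L_z = 3ℏ.
cos θ_min = 3/√12, so θ_min ≈ 30.00°.

θ_min ≈ 30.00°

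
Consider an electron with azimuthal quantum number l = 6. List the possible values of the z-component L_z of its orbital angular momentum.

L_z = m_l ℏ with m_l ranging from −l to +l in integer steps.
For l = 6: m_l ∈ {-6, -5, -4, -3, -2, -1, 0, 1, 2, 3, 4, 5, 6}.

L_z ∈ {−6ℏ, −5ℏ, −4ℏ, −3ℏ, −2ℏ, −ℏ, 0, ℏ, 2ℏ, 3ℏ, 4ℏ, 5ℏ, 6ℏ}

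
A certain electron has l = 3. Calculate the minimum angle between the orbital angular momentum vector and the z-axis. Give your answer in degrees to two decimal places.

θ_min ≈ 30.00°

|L| = √(l(l+1)) ℏ = 2√3 ℏ.
The smallest angle corresponds to the largest L_z, i.e. m_l = l = 3, giving L_z = 3ℏ.
cos θ_min = 3/√12, so θ_min ≈ 30.00°.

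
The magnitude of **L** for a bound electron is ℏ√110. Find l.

l = 10

(|L|/ℏ)² = l(l+1) = 110.
The positive root is l = 10.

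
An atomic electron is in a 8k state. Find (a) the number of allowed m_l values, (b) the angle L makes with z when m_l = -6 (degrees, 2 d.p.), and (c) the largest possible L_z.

15 values; θ(m_l=-6) ≈ 143.30°; L_z,max = 7ℏ

8k means n = 8, l = 7.
There are 2l+1 = 15 values of m_l.
For m_l = -6: cos θ = -6/√56, θ ≈ 143.30°.
L_z,max = lℏ = 7ℏ.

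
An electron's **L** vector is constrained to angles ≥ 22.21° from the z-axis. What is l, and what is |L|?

l = 6, |L| = √42 ℏ ≈ 6.481ℏ

cos θ_min = l/√(l(l+1)) = √(l/(l+1)), so l/(l+1) = cos²(22.21°) = 0.8571.
l = cos²θ/sin²θ ≈ 6.
Then |L| = ℏ√(6·7) = √42 ℏ.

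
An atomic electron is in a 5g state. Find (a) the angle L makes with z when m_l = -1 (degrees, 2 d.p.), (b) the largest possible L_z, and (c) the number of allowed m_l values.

θ(m_l=-1) ≈ 102.92°; L_z,max = 4ℏ; 9 values

For 5g, l = 4.
For m_l = -1: cos θ = -1/√20, θ ≈ 102.92°.
L_z,max = lℏ = 4ℏ.
There are 2l+1 = 9 values of m_l.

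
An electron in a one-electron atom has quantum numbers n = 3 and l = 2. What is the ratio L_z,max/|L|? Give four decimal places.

L_z,max/|L| = 0.8165

|L| = √6 ℏ ≈ 2.4495ℏ, while L_z,max = lℏ = 2ℏ.
L_z,max/|L| = 2/√6 = 0.8165.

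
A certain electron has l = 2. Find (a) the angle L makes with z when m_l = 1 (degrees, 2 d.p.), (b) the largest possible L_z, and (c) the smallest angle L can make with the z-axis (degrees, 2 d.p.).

For m_l = 1: cos θ = 1/√6, θ ≈ 65.91°.
L_z,max = lℏ = 2ℏ.
cos θ_min = 2/√6, so θ_min ≈ 35.26°.

θ(m_l=1) ≈ 65.91°; L_z,max = 2ℏ; θ_min ≈ 35.26°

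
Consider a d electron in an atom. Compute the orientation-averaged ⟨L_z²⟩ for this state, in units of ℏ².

For a d orbital, l = 2.
The allowed m_l values are -2, -1, 0, 1, 2.
Average of L_z² over 5 states: 10/5 ℏ² = 2 ℏ².

⟨L_z²⟩ = 2 ℏ²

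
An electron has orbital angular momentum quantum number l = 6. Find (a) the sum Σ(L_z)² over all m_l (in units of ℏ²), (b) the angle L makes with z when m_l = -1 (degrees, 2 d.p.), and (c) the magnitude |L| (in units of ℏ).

Σ m_l² = 182, so Σ(L_z)² = 182 ℏ².
For m_l = -1: cos θ = -1/√42, θ ≈ 98.88°.
|L| = ℏ√(6·7) = √42 ℏ ≈ 6.481ℏ.

Σ(L_z)² = 182 ℏ²; θ(m_l=-1) ≈ 98.88°; |L| = √42 ℏ ≈ 6.481ℏ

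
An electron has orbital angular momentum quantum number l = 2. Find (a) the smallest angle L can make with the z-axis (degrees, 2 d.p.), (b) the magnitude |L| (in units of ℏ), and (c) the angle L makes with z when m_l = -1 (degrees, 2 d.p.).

cos θ_min = 2/√6, so θ_min ≈ 35.26°.
|L| = ℏ√(2·3) = √6 ℏ ≈ 2.449ℏ.
For m_l = -1: cos θ = -1/√6, θ ≈ 114.09°.

θ_min ≈ 35.26°; |L| = √6 ℏ ≈ 2.449ℏ; θ(m_l=-1) ≈ 114.09°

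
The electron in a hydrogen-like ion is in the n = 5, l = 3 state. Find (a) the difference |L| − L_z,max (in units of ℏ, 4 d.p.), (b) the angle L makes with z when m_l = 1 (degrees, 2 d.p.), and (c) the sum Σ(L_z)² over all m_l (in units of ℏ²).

|L|−L_z,max ≈ 0.4641ℏ; θ(m_l=1) ≈ 73.22°; Σ(L_z)² = 28 ℏ²

|L| − L_z,max = (2√3 − 3)ℏ ≈ 0.4641ℏ.
For m_l = 1: cos θ = 1/√12, θ ≈ 73.22°.
Σ m_l² = 28, so Σ(L_z)² = 28 ℏ².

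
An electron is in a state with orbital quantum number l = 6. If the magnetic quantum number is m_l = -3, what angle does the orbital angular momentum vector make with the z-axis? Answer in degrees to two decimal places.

|L| = ℏ√(l(l+1)) = √42 ℏ.
L_z = m_l ℏ = −3ℏ.
cos θ = L_z/|L| = -3/√42, so θ ≈ 117.58°.

θ ≈ 117.58°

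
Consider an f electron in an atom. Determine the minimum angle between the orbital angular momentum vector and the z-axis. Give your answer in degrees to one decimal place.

θ_min ≈ 30.0°

For an f orbital, l = 3.
|L|² = l(l+1)ℏ² = 12ℏ², so |L| = 2√3 ℏ.
The smallest angle corresponds to the largest L_z, i.e. m_l = l = 3, giving L_z = 3ℏ.
cos θ_min = 3/√12, so θ_min ≈ 30.0°.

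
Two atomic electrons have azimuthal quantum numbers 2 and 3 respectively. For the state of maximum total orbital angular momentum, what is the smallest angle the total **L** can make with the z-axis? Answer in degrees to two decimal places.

The total orbital quantum number L ranges from |l₁ − l₂| to l₁ + l₂ in integer steps.
So L can be 1, 2, 3, 4, 5.
The maximum is L = 5, with |L_tot| = ℏ√(5·6) = √30 ℏ.
The minimum angle with z is arccos(5/√30) ≈ 24.09°.

θ_min ≈ 24.09°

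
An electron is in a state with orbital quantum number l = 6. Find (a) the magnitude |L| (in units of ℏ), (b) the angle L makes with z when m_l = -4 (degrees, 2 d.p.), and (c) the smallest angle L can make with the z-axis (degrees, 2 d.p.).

|L| = ℏ√(6·7) = √42 ℏ ≈ 6.481ℏ.
For m_l = -4: cos θ = -4/√42, θ ≈ 128.11°.
cos θ_min = 6/√42, so θ_min ≈ 22.21°.

|L| = √42 ℏ ≈ 6.481ℏ; θ(m_l=-4) ≈ 128.11°; θ_min ≈ 22.21°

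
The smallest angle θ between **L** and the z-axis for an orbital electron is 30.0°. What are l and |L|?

l = 3, |L| = 2√3 ℏ ≈ 3.464ℏ

cos²θ_min = l/(l+1) = 0.7500.
Thus l = 0.7500/(1 − 0.7500) ≈ 3.
Then |L| = ℏ√(3·4) = 2√3 ℏ.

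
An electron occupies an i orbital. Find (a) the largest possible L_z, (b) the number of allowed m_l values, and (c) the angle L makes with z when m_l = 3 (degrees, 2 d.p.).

An i state has l = 6.
L_z,max = lℏ = 6ℏ.
There are 2l+1 = 13 values of m_l.
For m_l = 3: cos θ = 3/√42, θ ≈ 62.42°.

L_z,max = 6ℏ; 13 values; θ(m_l=3) ≈ 62.42°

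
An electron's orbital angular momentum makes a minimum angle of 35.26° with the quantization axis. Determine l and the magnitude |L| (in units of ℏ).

cos θ_min = l/√(l(l+1)) = √(l/(l+1)), so l/(l+1) = cos²(35.26°) = 0.6667.
Solving: l = 2.
Then |L| = ℏ√(2·3) = √6 ℏ.

l = 2, |L| = √6 ℏ ≈ 2.449ℏ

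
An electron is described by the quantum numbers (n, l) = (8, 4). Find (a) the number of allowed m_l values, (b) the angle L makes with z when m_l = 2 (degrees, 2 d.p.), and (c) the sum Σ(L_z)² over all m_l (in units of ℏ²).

9 values; θ(m_l=2) ≈ 63.43°; Σ(L_z)² = 60 ℏ²

There are 2l+1 = 9 values of m_l.
For m_l = 2: cos θ = 2/√20, θ ≈ 63.43°.
Σ m_l² = 60, so Σ(L_z)² = 60 ℏ².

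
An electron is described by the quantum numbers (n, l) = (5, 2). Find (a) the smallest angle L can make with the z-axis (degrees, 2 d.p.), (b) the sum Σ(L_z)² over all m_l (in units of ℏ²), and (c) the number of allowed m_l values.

cos θ_min = 2/√6, so θ_min ≈ 35.26°.
Σ m_l² = 10, so Σ(L_z)² = 10 ℏ².
There are 2l+1 = 5 values of m_l.

θ_min ≈ 35.26°; Σ(L_z)² = 10 ℏ²; 5 values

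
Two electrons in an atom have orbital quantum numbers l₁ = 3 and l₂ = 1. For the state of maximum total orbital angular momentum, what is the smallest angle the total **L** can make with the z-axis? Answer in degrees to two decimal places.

L runs from |3 − 1| = 2 to 3 + 1 = 4.
L ∈ {2, 3, 4}.
The maximum is L = 4, with |L_tot| = ℏ√(4·5) = 2√5 ℏ.
The minimum angle with z is arccos(4/√20) ≈ 26.57°.

θ_min ≈ 26.57°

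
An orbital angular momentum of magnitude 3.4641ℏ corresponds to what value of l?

l = 3

(|L|/ℏ)² = l(l+1) = 12.
The positive root is l = 3.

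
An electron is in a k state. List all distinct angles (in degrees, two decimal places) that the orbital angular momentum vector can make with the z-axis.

θ ∈ {20.70°, 36.70°, 48.08°, 57.69°, 66.37°, 74.50°, 82.32°, 90.00°, 97.68°, 105.50°, 113.63°, 122.31°, 131.92°, 143.30°, 159.30°}

For a k orbital, l = 7.
|L| = ℏ√(l(l+1)) = 2√14 ℏ.
cos θ = m_l/√56 for each m_l ∈ {-7, -6, -5, -4, -3, -2, -1, 0, 1, 2, 3, 4, 5, 6, 7}.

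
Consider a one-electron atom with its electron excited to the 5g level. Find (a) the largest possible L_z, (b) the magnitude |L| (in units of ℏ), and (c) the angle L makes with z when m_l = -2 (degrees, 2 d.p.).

The 5g level has l = 4.
L_z,max = lℏ = 4ℏ.
|L| = ℏ√(4·5) = 2√5 ℏ ≈ 4.472ℏ.
For m_l = -2: cos θ = -2/√20, θ ≈ 116.57°.

L_z,max = 4ℏ; |L| = 2√5 ℏ ≈ 4.472ℏ; θ(m_l=-2) ≈ 116.57°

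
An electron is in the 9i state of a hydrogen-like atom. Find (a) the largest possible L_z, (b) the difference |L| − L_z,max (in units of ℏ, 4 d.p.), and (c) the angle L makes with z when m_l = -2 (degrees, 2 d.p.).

The 9i subshell has l = 6.
L_z,max = lℏ = 6ℏ.
|L| − L_z,max = (√42 − 6)ℏ ≈ 0.4807ℏ.
For m_l = -2: cos θ = -2/√42, θ ≈ 107.98°.

L_z,max = 6ℏ; |L|−L_z,max ≈ 0.4807ℏ; θ(m_l=-2) ≈ 107.98°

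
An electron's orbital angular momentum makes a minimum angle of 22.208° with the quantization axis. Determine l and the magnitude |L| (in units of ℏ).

cos²θ_min = l/(l+1) = 0.8571.
Thus l = 0.8571/(1 − 0.8571) ≈ 6.
Then |L| = ℏ√(6·7) = √42 ℏ.

l = 6, |L| = √42 ℏ ≈ 6.481ℏ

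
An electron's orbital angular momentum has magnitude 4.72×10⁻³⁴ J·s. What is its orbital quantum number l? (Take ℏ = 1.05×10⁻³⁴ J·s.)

l = 4

In units of ℏ, |L| ≈ 4.495.
(|L|/ℏ)² = l(l+1) ≈ 20.21 ⇒ l = 4.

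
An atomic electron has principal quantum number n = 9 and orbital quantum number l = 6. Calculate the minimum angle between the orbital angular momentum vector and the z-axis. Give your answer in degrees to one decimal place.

θ_min ≈ 22.2°

|L| = ℏ√(l(l+1)) = √42 ℏ.
The smallest angle corresponds to the largest L_z, i.e. m_l = l = 6, giving L_z = 6ℏ.
cos θ_min = 6/√42, so θ_min ≈ 22.2°.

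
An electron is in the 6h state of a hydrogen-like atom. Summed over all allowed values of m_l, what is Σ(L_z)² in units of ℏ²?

For 6h, l = 5.
m_l ∈ {-5, -4, -3, -2, -1, 0, 1, 2, 3, 4, 5}.
Σ m_l² = 2·(1 + 4 + 9 + 16 + 25) = 110.

Σ(L_z)² = 110 ℏ²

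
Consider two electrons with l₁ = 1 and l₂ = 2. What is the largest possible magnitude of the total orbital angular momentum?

Angular momentum addition gives L = |l₁ − l₂|, …, l₁ + l₂.
Allowed values: L = 1, 2, 3.
The largest magnitude corresponds to L = 3: |L_tot| = ℏ√(3·4) = 2√3 ℏ.

|L_tot|_max = 2√3 ℏ ≈ 3.464ℏ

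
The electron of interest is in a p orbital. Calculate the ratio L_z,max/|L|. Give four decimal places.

L_z,max/|L| = 0.7071

A p state has l = 1.
|L| = √2 ℏ ≈ 1.4142ℏ, while L_z,max = lℏ = 1ℏ.
L_z,max/|L| = 1/√2 = 0.7071.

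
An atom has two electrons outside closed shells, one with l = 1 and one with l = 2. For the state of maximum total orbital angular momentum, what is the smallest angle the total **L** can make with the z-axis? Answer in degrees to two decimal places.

Angular momentum addition gives L = |l₁ − l₂|, …, l₁ + l₂.
Allowed values: L = 1, 2, 3.
The maximum is L = 3, with |L_tot| = ℏ√(3·4) = 2√3 ℏ.
The minimum angle with z is arccos(3/√12) ≈ 30.00°.

θ_min ≈ 30.00°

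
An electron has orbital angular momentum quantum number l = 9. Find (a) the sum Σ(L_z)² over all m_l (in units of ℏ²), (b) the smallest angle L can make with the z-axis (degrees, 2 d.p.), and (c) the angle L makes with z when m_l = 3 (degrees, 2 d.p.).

Σ(L_z)² = 570 ℏ²; θ_min ≈ 18.43°; θ(m_l=3) ≈ 71.57°

Σ m_l² = 570, so Σ(L_z)² = 570 ℏ².
cos θ_min = 9/√90, so θ_min ≈ 18.43°.
For m_l = 3: cos θ = 3/√90, θ ≈ 71.57°.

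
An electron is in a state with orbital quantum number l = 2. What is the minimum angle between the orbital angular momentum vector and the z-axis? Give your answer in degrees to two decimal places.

θ_min ≈ 35.26°

|L| = √(l(l+1)) ℏ = √6 ℏ.
The smallest angle corresponds to the largest L_z, i.e. m_l = l = 2, giving L_z = 2ℏ.
cos θ_min = 2/√6, so θ_min ≈ 35.26°.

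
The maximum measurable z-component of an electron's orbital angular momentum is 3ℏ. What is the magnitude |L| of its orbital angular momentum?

The maximum L_z equals lℏ, giving l = 3.
Then |L| = ℏ√(3·4) = 2√3 ℏ.

|L| = 2√3 ℏ ≈ 3.464ℏ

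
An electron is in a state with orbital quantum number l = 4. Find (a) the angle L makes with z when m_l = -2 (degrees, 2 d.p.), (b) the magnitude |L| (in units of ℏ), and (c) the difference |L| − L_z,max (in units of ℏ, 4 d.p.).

For m_l = -2: cos θ = -2/√20, θ ≈ 116.57°.
|L| = ℏ√(4·5) = 2√5 ℏ ≈ 4.472ℏ.
|L| − L_z,max = (2√5 − 4)ℏ ≈ 0.4721ℏ.

θ(m_l=-2) ≈ 116.57°; |L| = 2√5 ℏ ≈ 4.472ℏ; |L|−L_z,max ≈ 0.4721ℏ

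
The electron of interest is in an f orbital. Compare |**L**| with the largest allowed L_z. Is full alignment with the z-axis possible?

No: L_z,max = 3ℏ < |L| = 2√3 ℏ ≈ 3.464ℏ

The letter f corresponds to l = 3.
|L| = 2√3 ℏ ≈ 3.4641ℏ, while L_z,max = lℏ = 3ℏ.
Since |L| > L_z,max, the vector can never point exactly along z; the closest it comes is θ_min = arccos(3/√12) ≈ 30.0°.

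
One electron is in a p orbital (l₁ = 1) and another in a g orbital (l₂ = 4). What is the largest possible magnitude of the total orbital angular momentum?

The total orbital quantum number L ranges from |l₁ − l₂| to l₁ + l₂ in integer steps.
So L can be 3, 4, 5.
The largest magnitude corresponds to L = 5: |L_tot| = ℏ√(5·6) = √30 ℏ.

|L_tot|_max = √30 ℏ ≈ 5.477ℏ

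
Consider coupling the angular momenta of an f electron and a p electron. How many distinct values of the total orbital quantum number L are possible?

3

By the triangle rule, |l₁ − l₂| ≤ L ≤ l₁ + l₂.
So L can be 2, 3, 4.
That is 3 values.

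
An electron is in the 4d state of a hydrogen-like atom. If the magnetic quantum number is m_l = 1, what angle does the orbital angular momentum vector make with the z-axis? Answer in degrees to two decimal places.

θ ≈ 65.91°

For 4d, l = 2.
|L| = ℏ√(l(l+1)) = √6 ℏ.
L_z = m_l ℏ = 1ℏ.
cos θ = L_z/|L| = 1/√6, so θ ≈ 65.91°.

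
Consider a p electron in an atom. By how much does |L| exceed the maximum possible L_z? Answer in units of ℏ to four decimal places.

P corresponds to l = 1.
|L| = √2 ℏ ≈ 1.4142ℏ, while L_z,max = lℏ = 1ℏ.
The difference is (√2 − 1)ℏ ≈ 0.4142ℏ.

|L| − L_z,max ≈ 0.4142ℏ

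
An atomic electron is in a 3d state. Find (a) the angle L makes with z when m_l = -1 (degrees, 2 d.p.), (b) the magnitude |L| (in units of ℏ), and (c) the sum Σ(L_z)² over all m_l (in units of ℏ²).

For 3d, l = 2.
For m_l = -1: cos θ = -1/√6, θ ≈ 114.09°.
|L| = ℏ√(2·3) = √6 ℏ ≈ 2.449ℏ.
Σ m_l² = 10, so Σ(L_z)² = 10 ℏ².

θ(m_l=-1) ≈ 114.09°; |L| = √6 ℏ ≈ 2.449ℏ; Σ(L_z)² = 10 ℏ²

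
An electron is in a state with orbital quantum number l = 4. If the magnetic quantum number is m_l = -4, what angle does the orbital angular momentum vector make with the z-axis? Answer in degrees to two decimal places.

θ ≈ 153.43°

|L|² = l(l+1)ℏ² = 20ℏ², so |L| = 2√5 ℏ.
L_z = m_l ℏ = −4ℏ.
cos θ = L_z/|L| = -4/√20, so θ ≈ 153.43°.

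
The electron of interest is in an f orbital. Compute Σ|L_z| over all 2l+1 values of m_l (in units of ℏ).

The letter f corresponds to l = 3.
m_l runs from −3 to 3, i.e. {-3, -2, -1, 0, 1, 2, 3}.
Σ|m_l| = 2·3(3+1)/2 = 12.

Σ|L_z| = 12 ℏ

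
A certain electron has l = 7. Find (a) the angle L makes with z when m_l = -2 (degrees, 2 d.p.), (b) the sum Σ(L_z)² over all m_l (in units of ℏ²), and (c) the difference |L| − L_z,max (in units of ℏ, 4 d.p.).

For m_l = -2: cos θ = -2/√56, θ ≈ 105.50°.
Σ m_l² = 280, so Σ(L_z)² = 280 ℏ².
|L| − L_z,max = (2√14 − 7)ℏ ≈ 0.4833ℏ.

θ(m_l=-2) ≈ 105.50°; Σ(L_z)² = 280 ℏ²; |L|−L_z,max ≈ 0.4833ℏ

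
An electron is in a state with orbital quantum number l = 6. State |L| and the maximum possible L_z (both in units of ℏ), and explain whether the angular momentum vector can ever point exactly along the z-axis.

No: L_z,max = 6ℏ < |L| = √42 ℏ ≈ 6.481ℏ

|L| = √42 ℏ ≈ 6.4807ℏ, while L_z,max = lℏ = 6ℏ.
Since |L| > L_z,max, the vector can never point exactly along z; the closest it comes is θ_min = arccos(6/√42) ≈ 22.2°.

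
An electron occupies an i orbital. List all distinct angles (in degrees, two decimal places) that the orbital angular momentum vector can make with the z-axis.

An i state has l = 6.
|L| = ℏ√(l(l+1)) = √42 ℏ.
cos θ = m_l/√42 for each m_l ∈ {-6, -5, -4, -3, -2, -1, 0, 1, 2, 3, 4, 5, 6}.

θ ∈ {22.21°, 39.51°, 51.89°, 62.42°, 72.02°, 81.12°, 90.00°, 98.88°, 107.98°, 117.58°, 128.11°, 140.49°, 157.79°}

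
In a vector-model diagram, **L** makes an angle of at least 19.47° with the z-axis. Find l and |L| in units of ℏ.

At minimum angle, m_l = l, so cos θ = l/√(l(l+1)); cos²θ = l/(l+1) = 0.8889.
l = cos²θ/sin²θ ≈ 8.
Then |L| = ℏ√(8·9) = 6√2 ℏ.

l = 8, |L| = 6√2 ℏ ≈ 8.485ℏ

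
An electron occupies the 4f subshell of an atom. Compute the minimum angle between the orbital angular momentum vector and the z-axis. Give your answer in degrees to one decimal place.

θ_min ≈ 30.0°

For 4f, l = 3.
|L| = √(l(l+1)) ℏ = 2√3 ℏ.
The smallest angle corresponds to the largest L_z, i.e. m_l = l = 3, giving L_z = 3ℏ.
cos θ_min = 3/√12, so θ_min ≈ 30.0°.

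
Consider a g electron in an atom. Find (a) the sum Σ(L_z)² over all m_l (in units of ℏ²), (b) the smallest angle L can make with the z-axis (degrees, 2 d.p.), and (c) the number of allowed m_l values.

Σ(L_z)² = 60 ℏ²; θ_min ≈ 26.57°; 9 values

The letter g corresponds to l = 4.
Σ m_l² = 60, so Σ(L_z)² = 60 ℏ².
cos θ_min = 4/√20, so θ_min ≈ 26.57°.
There are 2l+1 = 9 values of m_l.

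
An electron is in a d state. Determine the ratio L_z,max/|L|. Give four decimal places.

L_z,max/|L| = 0.8165

For a d orbital, l = 2.
|L| = √6 ℏ ≈ 2.4495ℏ, while L_z,max = lℏ = 2ℏ.
L_z,max/|L| = 2/√6 = 0.8165.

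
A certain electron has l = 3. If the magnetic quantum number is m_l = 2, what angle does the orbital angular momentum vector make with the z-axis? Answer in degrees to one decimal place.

θ ≈ 54.7°

|L| = ℏ√(l(l+1)) = 2√3 ℏ.
L_z = m_l ℏ = 2ℏ.
cos θ = L_z/|L| = 2/√12, so θ ≈ 54.7°.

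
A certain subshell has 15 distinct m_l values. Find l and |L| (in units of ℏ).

15 = 2l + 1, so l = (15−1)/2 = 7.
|L| = ℏ√(l(l+1)) = ℏ√(7·8) = 2√14 ℏ.

l = 7, |L| = 2√14 ℏ ≈ 7.483ℏ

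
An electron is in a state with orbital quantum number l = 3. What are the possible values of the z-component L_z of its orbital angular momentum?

L_z = m_l ℏ with m_l ranging from −l to +l in integer steps.
For l = 3: m_l ∈ {-3, -2, -1, 0, 1, 2, 3}.

L_z ∈ {−3ℏ, −2ℏ, −ℏ, 0, ℏ, 2ℏ, 3ℏ}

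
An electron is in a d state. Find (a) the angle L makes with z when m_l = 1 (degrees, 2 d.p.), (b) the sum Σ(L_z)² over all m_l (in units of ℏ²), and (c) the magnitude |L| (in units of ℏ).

θ(m_l=1) ≈ 65.91°; Σ(L_z)² = 10 ℏ²; |L| = √6 ℏ ≈ 2.449ℏ

A d state has l = 2.
For m_l = 1: cos θ = 1/√6, θ ≈ 65.91°.
Σ m_l² = 10, so Σ(L_z)² = 10 ℏ².
|L| = ℏ√(2·3) = √6 ℏ ≈ 2.449ℏ.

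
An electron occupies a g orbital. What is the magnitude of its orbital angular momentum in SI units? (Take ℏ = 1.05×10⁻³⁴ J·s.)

|L| = 4.70×10⁻³⁴ J·s

The letter g corresponds to l = 4.
|L| = ℏ√(l(l+1)) = ℏ√(4·5) = 2√5 ℏ
Numerically, |L| = 4.472 × (1.05×10⁻³⁴ J·s) = 4.70×10⁻³⁴ J·s.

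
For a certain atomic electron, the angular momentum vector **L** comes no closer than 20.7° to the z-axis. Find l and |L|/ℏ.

l = 7, |L| = 2√14 ℏ ≈ 7.483ℏ

cos θ_min = l/√(l(l+1)) = √(l/(l+1)), so l/(l+1) = cos²(20.7°) = 0.8751.
Thus l = 0.8751/(1 − 0.8751) ≈ 7.
Then |L| = ℏ√(7·8) = 2√14 ℏ.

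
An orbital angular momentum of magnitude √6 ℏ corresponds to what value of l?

(|L|/ℏ)² = l(l+1) = 6.
The positive root is l = 2.

l = 2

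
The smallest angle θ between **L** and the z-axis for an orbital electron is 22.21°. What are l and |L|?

l = 6, |L| = √42 ℏ ≈ 6.481ℏ

At minimum angle, m_l = l, so cos θ = l/√(l(l+1)); cos²θ = l/(l+1) = 0.8571.
Thus l = 0.8571/(1 − 0.8571) ≈ 6.
Then |L| = ℏ√(6·7) = √42 ℏ.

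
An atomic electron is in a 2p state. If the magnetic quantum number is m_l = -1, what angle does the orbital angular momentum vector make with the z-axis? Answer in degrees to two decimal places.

For 2p, l = 1.
|L| = ℏ√(l(l+1)) = √2 ℏ.
L_z = m_l ℏ = −1ℏ.
cos θ = L_z/|L| = -1/√2, so θ ≈ 135.00°.

θ ≈ 135.00°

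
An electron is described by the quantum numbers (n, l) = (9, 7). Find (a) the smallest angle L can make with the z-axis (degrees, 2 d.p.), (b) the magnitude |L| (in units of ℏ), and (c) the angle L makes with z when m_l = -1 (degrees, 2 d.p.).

cos θ_min = 7/√56, so θ_min ≈ 20.70°.
|L| = ℏ√(7·8) = 2√14 ℏ ≈ 7.483ℏ.
For m_l = -1: cos θ = -1/√56, θ ≈ 97.68°.

θ_min ≈ 20.70°; |L| = 2√14 ℏ ≈ 7.483ℏ; θ(m_l=-1) ≈ 97.68°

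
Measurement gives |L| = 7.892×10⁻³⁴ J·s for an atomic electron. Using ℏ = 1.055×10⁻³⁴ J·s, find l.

|L|/ℏ = (7.892×10⁻³⁴)/(1.055×10⁻³⁴) ≈ 7.481.
Set l(l+1) = 55.96; the integer solution is l = 7.

l = 7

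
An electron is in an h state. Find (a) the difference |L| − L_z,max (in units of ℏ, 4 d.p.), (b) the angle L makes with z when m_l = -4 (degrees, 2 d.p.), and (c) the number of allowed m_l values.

An h state has l = 5.
|L| − L_z,max = (√30 − 5)ℏ ≈ 0.4772ℏ.
For m_l = -4: cos θ = -4/√30, θ ≈ 136.91°.
There are 2l+1 = 11 values of m_l.

|L|−L_z,max ≈ 0.4772ℏ; θ(m_l=-4) ≈ 136.91°; 11 values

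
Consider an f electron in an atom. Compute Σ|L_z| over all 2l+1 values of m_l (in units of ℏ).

Σ|L_z| = 12 ℏ

An f state has l = 3.
m_l ∈ {-3, -2, -1, 0, 1, 2, 3}.
Σ|m_l| = 2(1+2+…+3) = 12.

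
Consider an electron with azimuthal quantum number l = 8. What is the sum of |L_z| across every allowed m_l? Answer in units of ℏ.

Σ|L_z| = 72 ℏ

m_l runs from −8 to 8, i.e. {-8, -7, -6, -5, -4, -3, -2, -1, 0, 1, 2, 3, 4, 5, 6, 7, 8}.
Σ|m_l| = 2(1+2+…+8) = 72.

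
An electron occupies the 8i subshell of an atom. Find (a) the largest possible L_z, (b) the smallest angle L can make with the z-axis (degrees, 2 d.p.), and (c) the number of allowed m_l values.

L_z,max = 6ℏ; θ_min ≈ 22.21°; 13 values

The 8i subshell has l = 6.
L_z,max = lℏ = 6ℏ.
cos θ_min = 6/√42, so θ_min ≈ 22.21°.
There are 2l+1 = 13 values of m_l.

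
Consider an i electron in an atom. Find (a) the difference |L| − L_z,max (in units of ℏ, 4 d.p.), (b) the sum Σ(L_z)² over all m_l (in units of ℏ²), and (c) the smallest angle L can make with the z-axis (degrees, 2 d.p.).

For an i orbital, l = 6.
|L| − L_z,max = (√42 − 6)ℏ ≈ 0.4807ℏ.
Σ m_l² = 182, so Σ(L_z)² = 182 ℏ².
cos θ_min = 6/√42, so θ_min ≈ 22.21°.

|L|−L_z,max ≈ 0.4807ℏ; Σ(L_z)² = 182 ℏ²; θ_min ≈ 22.21°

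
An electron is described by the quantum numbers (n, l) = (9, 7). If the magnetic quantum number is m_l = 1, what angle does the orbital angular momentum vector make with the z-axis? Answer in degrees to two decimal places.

θ ≈ 82.32°

|L|² = l(l+1)ℏ² = 56ℏ², so |L| = 2√14 ℏ.
L_z = m_l ℏ = 1ℏ.
cos θ = L_z/|L| = 1/√56, so θ ≈ 82.32°.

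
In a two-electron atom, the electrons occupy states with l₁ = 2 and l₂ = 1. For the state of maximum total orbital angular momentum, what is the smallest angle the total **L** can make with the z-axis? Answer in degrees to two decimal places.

By the triangle rule, |l₁ − l₂| ≤ L ≤ l₁ + l₂.
So L can be 1, 2, 3.
The maximum is L = 3, with |L_tot| = ℏ√(3·4) = 2√3 ℏ.
The minimum angle with z is arccos(3/√12) ≈ 30.00°.

θ_min ≈ 30.00°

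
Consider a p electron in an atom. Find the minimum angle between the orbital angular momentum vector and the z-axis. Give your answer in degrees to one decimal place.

For a p orbital, l = 1.
|L| = ℏ√(l(l+1)) = √2 ℏ.
The smallest angle corresponds to the largest L_z, i.e. m_l = l = 1, giving L_z = 1ℏ.
cos θ_min = 1/√2, so θ_min ≈ 45.0°.

θ_min ≈ 45.0°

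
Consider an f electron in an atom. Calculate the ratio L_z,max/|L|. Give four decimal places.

F corresponds to l = 3.
|L| = 2√3 ℏ ≈ 3.4641ℏ, while L_z,max = lℏ = 3ℏ.
L_z,max/|L| = 3/√12 = 0.8660.

L_z,max/|L| = 0.8660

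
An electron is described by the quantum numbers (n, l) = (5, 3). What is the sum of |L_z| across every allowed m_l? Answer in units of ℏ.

Σ|L_z| = 12 ℏ

The allowed m_l values are -3, -2, -1, 0, 1, 2, 3.
Σ|m_l| = 2·3(3+1)/2 = 12.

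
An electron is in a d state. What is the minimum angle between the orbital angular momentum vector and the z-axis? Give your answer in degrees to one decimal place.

θ_min ≈ 35.3°

A d state has l = 2.
|L|² = l(l+1)ℏ² = 6ℏ², so |L| = √6 ℏ.
The smallest angle corresponds to the largest L_z, i.e. m_l = l = 2, giving L_z = 2ℏ.
cos θ_min = 2/√6, so θ_min ≈ 35.3°.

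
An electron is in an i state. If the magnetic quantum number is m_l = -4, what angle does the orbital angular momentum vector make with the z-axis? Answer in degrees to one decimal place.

For an i orbital, l = 6.
|L| = √(l(l+1)) ℏ = √42 ℏ.
L_z = m_l ℏ = −4ℏ.
cos θ = L_z/|L| = -4/√42, so θ ≈ 128.1°.

θ ≈ 128.1°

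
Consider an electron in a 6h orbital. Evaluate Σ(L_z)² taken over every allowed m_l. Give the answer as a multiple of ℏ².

The 6h subshell has l = 5.
The allowed m_l values are -5, -4, -3, -2, -1, 0, 1, 2, 3, 4, 5.
Σ m_l² = 2·(1 + 4 + 9 + 16 + 25) = 110.

Σ(L_z)² = 110 ℏ²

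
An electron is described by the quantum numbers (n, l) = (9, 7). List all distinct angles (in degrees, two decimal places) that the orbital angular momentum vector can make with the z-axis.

θ ∈ {20.70°, 36.70°, 48.08°, 57.69°, 66.37°, 74.50°, 82.32°, 90.00°, 97.68°, 105.50°, 113.63°, 122.31°, 131.92°, 143.30°, 159.30°}

|L|² = l(l+1)ℏ² = 56ℏ², so |L| = 2√14 ℏ.
cos θ = m_l/√56 for each m_l ∈ {-7, -6, -5, -4, -3, -2, -1, 0, 1, 2, 3, 4, 5, 6, 7}.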